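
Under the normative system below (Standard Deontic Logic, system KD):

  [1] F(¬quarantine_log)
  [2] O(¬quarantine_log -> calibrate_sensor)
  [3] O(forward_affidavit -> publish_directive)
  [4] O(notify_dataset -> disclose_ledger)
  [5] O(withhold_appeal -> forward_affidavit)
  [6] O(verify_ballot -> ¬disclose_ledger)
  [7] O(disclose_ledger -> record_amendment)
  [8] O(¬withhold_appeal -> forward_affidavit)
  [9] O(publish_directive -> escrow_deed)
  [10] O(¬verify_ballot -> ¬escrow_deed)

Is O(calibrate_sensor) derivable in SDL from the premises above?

No

Premise 2 is O(¬quarantine_log -> calibrate_sensor), but O(¬quarantine_log) is not derivable from the premises, so it does not yield O(calibrate_sensor).
No other premise forces O(calibrate_sensor). An ideal world satisfying every premise can still have calibrate_sensor false, so O(calibrate_sensor) is not derivable.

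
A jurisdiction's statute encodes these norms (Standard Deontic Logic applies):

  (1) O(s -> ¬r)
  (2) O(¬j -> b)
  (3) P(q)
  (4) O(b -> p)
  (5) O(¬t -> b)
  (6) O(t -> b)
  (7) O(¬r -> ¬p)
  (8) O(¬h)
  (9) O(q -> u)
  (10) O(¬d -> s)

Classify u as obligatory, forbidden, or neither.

Premise 9 is O(q -> u), but O(q) is not derivable from the premises (the permission P(q) asserts only ¬O(¬q), not O(q)), so it does not yield O(u).
No premise or chain of K-axiom applications forces O(u), and none forces O(¬u). So u is neither obligatory nor forbidden under these norms.

Neither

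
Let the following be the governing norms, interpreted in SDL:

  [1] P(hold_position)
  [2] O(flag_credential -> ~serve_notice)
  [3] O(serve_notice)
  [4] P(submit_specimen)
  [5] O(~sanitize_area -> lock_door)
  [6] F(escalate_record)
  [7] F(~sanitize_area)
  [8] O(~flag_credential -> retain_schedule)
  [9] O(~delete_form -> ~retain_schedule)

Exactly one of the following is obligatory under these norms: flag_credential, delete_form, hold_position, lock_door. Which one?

Premise 3 gives O(serve_notice).
Premise 2 is O(flag_credential -> ~serve_notice); contrapositively O(serve_notice -> ~flag_credential). Since O(serve_notice) holds, K gives O(~flag_credential).
Premise 8 is O(~flag_credential -> retain_schedule); since O(~flag_credential), deontic closure gives O(retain_schedule).
Premise 9 is O(~delete_form -> ~retain_schedule); contrapositively O(retain_schedule -> delete_form). Since O(retain_schedule) holds, K gives O(delete_form).
So O(delete_form) holds — delete_form is obligatory. None of the other listed options is made obligatory by any chain of premises.

delete_form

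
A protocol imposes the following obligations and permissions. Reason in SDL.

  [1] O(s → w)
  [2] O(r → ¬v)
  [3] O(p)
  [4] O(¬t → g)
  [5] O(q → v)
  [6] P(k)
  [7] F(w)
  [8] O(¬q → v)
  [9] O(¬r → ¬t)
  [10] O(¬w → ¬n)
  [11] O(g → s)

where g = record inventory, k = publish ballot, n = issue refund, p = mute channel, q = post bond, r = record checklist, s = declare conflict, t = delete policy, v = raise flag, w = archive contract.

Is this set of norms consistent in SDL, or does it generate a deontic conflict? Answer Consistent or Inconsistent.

Premises 5 and 8 cover both cases: O(q → v) and O(¬q → v). Since q ∨ ¬q is a tautology, O(v) follows.
The contrapositive of premise 2 (O(r → ¬v)) is O(v → ¬r), and O(v) is already established, so O(¬r).
Applying K to premise 9 (O(¬r → ¬t)) and O(¬r) yields O(¬t).
Applying K to premise 4 (O(¬t → g)) and O(¬t) yields O(g).
Applying K to premise 11 (O(g → s)) and O(g) yields O(s).
Premise 1 is O(s → w); since O(s), deontic closure gives O(w).
However, F(w) at premise 7 amounts to O(¬w).
We now have both O(w) and O(¬w) — w is simultaneously obligatory and forbidden, violating the D-axiom.

Inconsistent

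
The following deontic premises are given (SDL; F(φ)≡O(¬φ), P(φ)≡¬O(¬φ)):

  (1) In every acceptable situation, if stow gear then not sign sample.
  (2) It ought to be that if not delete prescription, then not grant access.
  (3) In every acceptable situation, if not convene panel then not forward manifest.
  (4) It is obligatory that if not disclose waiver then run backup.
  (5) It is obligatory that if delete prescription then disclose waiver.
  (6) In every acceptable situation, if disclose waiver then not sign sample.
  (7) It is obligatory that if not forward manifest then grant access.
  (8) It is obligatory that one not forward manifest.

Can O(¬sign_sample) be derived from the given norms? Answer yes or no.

Yes

From premise 8 we have O(¬forward_manifest).
With premise 7, O(¬forward_manifest → grant_access), the K-axiom yields O(grant_access).
Premise 2, O(¬delete_prescription → ¬grant_access), contraposes to O(grant_access → delete_prescription); with O(grant_access) we get O(delete_prescription).
From O(delete_prescription) and premise 5, O(delete_prescription → disclose_waiver), we obtain O(disclose_waiver).
Premise 6 is O(disclose_waiver → ¬sign_sample); since O(disclose_waiver), deontic closure gives O(¬sign_sample).
Premises 1, 3, 4 do not contribute to this derivation.
So O(¬sign_sample) follows.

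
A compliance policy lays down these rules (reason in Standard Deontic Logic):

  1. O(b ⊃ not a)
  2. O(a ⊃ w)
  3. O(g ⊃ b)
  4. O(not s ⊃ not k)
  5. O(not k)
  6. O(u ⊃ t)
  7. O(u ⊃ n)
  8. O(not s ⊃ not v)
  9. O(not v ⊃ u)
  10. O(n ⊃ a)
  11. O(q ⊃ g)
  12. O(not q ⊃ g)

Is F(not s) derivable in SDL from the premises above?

By case analysis on not q: premise 12 gives O(not q ⊃ g) and premise 11 gives O(q ⊃ g), so O(g) either way.
With premise 3, O(g ⊃ b), the K-axiom yields O(b).
With premise 1, O(b ⊃ not a), the K-axiom yields O(not a).
The contrapositive of premise 10 (O(n ⊃ a)) is O(not a ⊃ not n), and O(not a) is already established, so O(not n).
Premise 7, O(u ⊃ n), contraposes to O(not n ⊃ not u); with O(not n) we get O(not u).
Premise 9, O(not v ⊃ u), contraposes to O(not u ⊃ v); with O(not u) we get O(v).
Premise 8, O(not s ⊃ not v), contraposes to O(v ⊃ s); with O(v) we get O(s).
Premises 2, 4, 5, 6 do not contribute to this derivation.
So O(s) holds, i.e. F(not s). The claim follows.

Yes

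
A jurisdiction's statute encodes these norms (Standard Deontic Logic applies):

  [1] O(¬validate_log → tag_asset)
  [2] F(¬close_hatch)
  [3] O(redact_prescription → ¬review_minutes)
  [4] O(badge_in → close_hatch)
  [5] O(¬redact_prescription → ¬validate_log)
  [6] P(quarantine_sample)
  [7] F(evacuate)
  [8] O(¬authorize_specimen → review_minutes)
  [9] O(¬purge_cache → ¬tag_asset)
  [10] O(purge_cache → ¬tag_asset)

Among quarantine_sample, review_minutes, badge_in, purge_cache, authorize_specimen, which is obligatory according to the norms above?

Premises 9 and 10 are O(¬purge_cache → ¬tag_asset) and O(purge_cache → ¬tag_asset); every ideal world satisfies ¬purge_cache or purge_cache, so in either case ¬tag_asset holds — hence O(¬tag_asset).
The contrapositive of premise 1 (O(¬validate_log → tag_asset)) is O(¬tag_asset → validate_log), and O(¬tag_asset) is already established, so O(validate_log).
Premise 5, O(¬redact_prescription → ¬validate_log), contraposes to O(validate_log → redact_prescription); with O(validate_log) we get O(redact_prescription).
From O(redact_prescription) and premise 3, O(redact_prescription → ¬review_minutes), we obtain O(¬review_minutes).
Premise 8 is O(¬authorize_specimen → review_minutes); contrapositively O(¬review_minutes → authorize_specimen). Since O(¬review_minutes) holds, K gives O(authorize_specimen).
So O(authorize_specimen) holds — authorize_specimen is obligatory. None of the other listed options is made obligatory by any chain of premises.

authorize_specimen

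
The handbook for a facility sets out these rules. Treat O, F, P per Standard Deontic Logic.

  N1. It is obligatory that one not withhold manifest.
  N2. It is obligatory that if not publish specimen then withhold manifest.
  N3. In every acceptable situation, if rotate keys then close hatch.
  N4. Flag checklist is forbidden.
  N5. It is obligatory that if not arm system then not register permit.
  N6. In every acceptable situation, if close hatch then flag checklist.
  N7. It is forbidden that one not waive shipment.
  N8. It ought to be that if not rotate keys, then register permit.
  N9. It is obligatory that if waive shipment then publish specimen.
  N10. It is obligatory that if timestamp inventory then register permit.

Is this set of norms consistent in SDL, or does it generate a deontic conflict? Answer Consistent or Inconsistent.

Consistent

Premise 2 is O(¬publish_specimen → withhold_manifest), but O(¬publish_specimen) is not derivable from the premises, so it does not yield O(withhold_manifest).
So O(withhold_manifest) is not derivable, and the apparent clash with O(¬withhold_manifest) does not arise.
A world satisfying every obligation exists (e.g. arm_system=true, close_hatch=false, flag_checklist=false, publish_specimen=true, register_permit=true, rotate_keys=false, timestamp_inventory=false, waive_shipment=true, withhold_manifest=false); no atom is both obligatory and forbidden, so the set is consistent.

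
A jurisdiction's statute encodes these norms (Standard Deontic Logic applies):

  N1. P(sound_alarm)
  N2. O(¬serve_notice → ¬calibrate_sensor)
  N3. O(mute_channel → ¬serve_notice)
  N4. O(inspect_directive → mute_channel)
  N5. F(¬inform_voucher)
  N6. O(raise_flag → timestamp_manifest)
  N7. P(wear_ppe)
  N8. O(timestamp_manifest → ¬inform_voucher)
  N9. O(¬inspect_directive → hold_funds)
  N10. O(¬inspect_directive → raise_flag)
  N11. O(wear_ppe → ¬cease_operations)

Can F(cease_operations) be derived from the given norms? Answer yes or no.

Premise 11 is O(wear_ppe → ¬cease_operations), but O(wear_ppe) is not derivable from the premises (the permission P(wear_ppe) asserts only ¬O(¬wear_ppe), not O(wear_ppe)), so it does not yield O(¬cease_operations).
No other premise forces O(¬cease_operations). An ideal world satisfying every premise can still have cease_operations true, so F(cease_operations) is not derivable.

No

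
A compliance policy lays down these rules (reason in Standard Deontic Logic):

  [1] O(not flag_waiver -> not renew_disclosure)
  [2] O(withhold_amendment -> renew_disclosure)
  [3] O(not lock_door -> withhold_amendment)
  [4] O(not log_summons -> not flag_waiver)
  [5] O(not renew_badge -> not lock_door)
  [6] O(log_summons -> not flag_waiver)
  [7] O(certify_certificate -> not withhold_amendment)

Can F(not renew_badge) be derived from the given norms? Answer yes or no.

Yes

By case analysis on log_summons: premise 6 gives O(log_summons -> not flag_waiver) and premise 4 gives O(not log_summons -> not flag_waiver), so O(not flag_waiver) either way.
Premise 1 is O(not flag_waiver -> not renew_disclosure); since O(not flag_waiver), deontic closure gives O(not renew_disclosure).
The contrapositive of premise 2 (O(withhold_amendment -> renew_disclosure)) is O(not renew_disclosure -> not withhold_amendment), and O(not renew_disclosure) is already established, so O(not withhold_amendment).
Premise 3 is O(not lock_door -> withhold_amendment); contrapositively O(not withhold_amendment -> lock_door). Since O(not withhold_amendment) holds, K gives O(lock_door).
The contrapositive of premise 5 (O(not renew_badge -> not lock_door)) is O(lock_door -> renew_badge), and O(lock_door) is already established, so O(renew_badge).
Premise 7 does not contribute to this derivation.
So O(renew_badge) holds, i.e. F(not renew_badge). The claim follows.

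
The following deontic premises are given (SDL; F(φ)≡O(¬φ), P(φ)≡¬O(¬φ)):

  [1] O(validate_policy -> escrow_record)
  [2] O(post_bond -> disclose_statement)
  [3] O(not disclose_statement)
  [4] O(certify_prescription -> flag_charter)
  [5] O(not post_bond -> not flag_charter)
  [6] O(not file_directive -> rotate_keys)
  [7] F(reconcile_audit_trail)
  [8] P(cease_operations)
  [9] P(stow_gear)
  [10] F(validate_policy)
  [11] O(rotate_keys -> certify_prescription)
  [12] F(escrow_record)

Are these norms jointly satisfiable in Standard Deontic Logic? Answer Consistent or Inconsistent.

Consistent

Premise 1 is O(validate_policy -> escrow_record), but O(validate_policy) is not derivable from the premises, so it does not yield O(escrow_record).
So O(escrow_record) is not derivable, and the apparent clash with O(not escrow_record) does not arise.
A world satisfying every obligation exists (e.g. cease_operations=false, certify_prescription=false, disclose_statement=false, escrow_record=false, file_directive=true, flag_charter=false, post_bond=false, reconcile_audit_trail=false, rotate_keys=false, stow_gear=false, validate_policy=false); no atom is both obligatory and forbidden, so the set is consistent.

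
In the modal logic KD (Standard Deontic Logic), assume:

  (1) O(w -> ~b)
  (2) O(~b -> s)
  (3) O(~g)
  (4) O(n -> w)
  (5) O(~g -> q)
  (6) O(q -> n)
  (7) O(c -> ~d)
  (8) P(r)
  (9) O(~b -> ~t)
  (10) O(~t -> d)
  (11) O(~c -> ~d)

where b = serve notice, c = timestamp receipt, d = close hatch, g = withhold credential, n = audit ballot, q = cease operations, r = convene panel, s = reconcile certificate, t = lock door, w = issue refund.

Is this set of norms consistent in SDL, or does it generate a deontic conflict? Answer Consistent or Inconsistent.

Inconsistent

Premises 11 and 7 cover both cases: O(~c -> ~d) and O(c -> ~d). Since ~c ∨ c is a tautology, O(~d) follows.
Premise 10 is O(~t -> d); contrapositively O(~d -> t). Since O(~d) holds, K gives O(t).
Premise 9, O(~b -> ~t), contraposes to O(t -> b); with O(t) we get O(b).
Premise 1, O(w -> ~b), contraposes to O(b -> ~w); with O(b) we get O(~w).
Premise 4 is O(n -> w); contrapositively O(~w -> ~n). Since O(~w) holds, K gives O(~n).
The contrapositive of premise 6 (O(q -> n)) is O(~n -> ~q), and O(~n) is already established, so O(~q).
The contrapositive of premise 5 (O(~g -> q)) is O(~q -> g), and O(~q) is already established, so O(g).
However, premise 3 gives O(~g).
We now have both O(g) and O(~g) — g is simultaneously obligatory and forbidden, violating the D-axiom.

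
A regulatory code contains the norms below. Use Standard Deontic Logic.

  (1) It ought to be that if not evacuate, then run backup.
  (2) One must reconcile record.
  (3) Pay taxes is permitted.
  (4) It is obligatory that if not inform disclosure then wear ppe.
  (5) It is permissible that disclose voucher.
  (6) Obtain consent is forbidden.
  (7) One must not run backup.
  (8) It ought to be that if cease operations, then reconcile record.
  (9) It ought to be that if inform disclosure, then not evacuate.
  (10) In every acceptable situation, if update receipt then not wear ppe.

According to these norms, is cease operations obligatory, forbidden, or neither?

Neither

Premise 8 is O(cease_operations → reconcile_record); even if O(reconcile_record) held, inferring O(cease_operations) would be affirming the consequent — invalid.
No premise or chain of K-axiom applications forces O(cease_operations), and none forces O(¬cease_operations). So cease_operations is neither obligatory nor forbidden under these norms.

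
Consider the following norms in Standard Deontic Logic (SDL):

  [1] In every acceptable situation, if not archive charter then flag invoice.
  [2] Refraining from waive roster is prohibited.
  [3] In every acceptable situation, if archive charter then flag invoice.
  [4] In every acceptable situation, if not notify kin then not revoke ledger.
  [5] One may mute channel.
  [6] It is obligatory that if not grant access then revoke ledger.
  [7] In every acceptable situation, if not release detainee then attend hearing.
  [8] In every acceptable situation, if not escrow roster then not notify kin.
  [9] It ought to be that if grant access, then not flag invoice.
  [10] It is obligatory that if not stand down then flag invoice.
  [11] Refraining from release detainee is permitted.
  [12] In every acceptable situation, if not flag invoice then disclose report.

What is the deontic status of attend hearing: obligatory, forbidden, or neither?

Premise 7 is O(¬release_detainee → attend_hearing), but O(¬release_detainee) is not derivable from the premises (the permission P(¬release_detainee) asserts only ¬O(release_detainee), not O(¬release_detainee)), so it does not yield O(attend_hearing).
No premise or chain of K-axiom applications forces O(attend_hearing), and none forces O(¬attend_hearing). So attend_hearing is neither obligatory nor forbidden under these norms.

Neither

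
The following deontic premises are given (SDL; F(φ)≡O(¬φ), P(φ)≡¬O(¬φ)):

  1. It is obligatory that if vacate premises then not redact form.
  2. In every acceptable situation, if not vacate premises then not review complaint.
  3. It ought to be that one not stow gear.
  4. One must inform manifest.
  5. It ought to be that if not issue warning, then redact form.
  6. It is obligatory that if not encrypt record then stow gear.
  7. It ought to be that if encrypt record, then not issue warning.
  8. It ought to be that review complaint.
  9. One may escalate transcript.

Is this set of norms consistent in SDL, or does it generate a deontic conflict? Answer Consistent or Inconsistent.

Premise 3 states O(¬stow_gear) outright.
The contrapositive of premise 6 (O(¬encrypt_record → stow_gear)) is O(¬stow_gear → encrypt_record), and O(¬stow_gear) is already established, so O(encrypt_record).
Premise 7 is O(encrypt_record → ¬issue_warning); since O(encrypt_record), deontic closure gives O(¬issue_warning).
From O(¬issue_warning) and premise 5, O(¬issue_warning → redact_form), we obtain O(redact_form).
Premise 1, O(vacate_premises → ¬redact_form), contraposes to O(redact_form → ¬vacate_premises); with O(redact_form) we get O(¬vacate_premises).
From O(¬vacate_premises) and premise 2, O(¬vacate_premises → ¬review_complaint), we obtain O(¬review_complaint).
Yet premise 8 states O(review_complaint).
We now have both O(¬review_complaint) and O(review_complaint) — review_complaint is simultaneously obligatory and forbidden, violating the D-axiom.

Inconsistent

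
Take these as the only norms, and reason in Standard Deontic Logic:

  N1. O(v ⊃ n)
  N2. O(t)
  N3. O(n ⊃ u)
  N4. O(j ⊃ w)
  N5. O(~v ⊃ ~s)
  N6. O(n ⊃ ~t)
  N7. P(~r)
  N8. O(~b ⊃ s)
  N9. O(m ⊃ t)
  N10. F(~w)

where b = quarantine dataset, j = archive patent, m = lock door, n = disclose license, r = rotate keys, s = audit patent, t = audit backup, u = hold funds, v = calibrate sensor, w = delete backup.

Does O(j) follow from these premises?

No

Premise 4 is O(j ⊃ w); even if O(w) held, inferring O(j) would be affirming the consequent — invalid.
No other premise forces O(j). An ideal world satisfying every premise can still have j false, so O(j) is not derivable.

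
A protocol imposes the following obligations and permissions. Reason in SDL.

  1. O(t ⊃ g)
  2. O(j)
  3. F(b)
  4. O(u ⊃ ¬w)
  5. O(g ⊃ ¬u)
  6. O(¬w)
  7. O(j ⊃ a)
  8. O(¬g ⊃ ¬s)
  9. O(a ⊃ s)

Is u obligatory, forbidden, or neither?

Premise 2 states O(j) outright.
Premise 7 is O(j ⊃ a); since O(j), deontic closure gives O(a).
With premise 9, O(a ⊃ s), the K-axiom yields O(s).
The contrapositive of premise 8 (O(¬g ⊃ ¬s)) is O(s ⊃ g), and O(s) is already established, so O(g).
Applying K to premise 5 (O(g ⊃ ¬u)) and O(g) yields O(¬u).
Premises 1, 3, 4, 6 do not contribute to this derivation.
Thus O(¬u), which is F(u): u is forbidden.

Forbidden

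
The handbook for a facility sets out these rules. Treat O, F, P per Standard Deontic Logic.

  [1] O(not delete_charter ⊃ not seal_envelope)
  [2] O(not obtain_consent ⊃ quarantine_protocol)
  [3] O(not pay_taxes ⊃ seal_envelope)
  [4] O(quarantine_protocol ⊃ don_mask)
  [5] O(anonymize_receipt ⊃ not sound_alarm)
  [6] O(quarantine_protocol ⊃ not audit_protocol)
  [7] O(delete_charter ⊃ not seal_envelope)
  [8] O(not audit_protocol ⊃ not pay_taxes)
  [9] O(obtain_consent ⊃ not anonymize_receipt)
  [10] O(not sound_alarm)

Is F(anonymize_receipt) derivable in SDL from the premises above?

Premises 1 and 7 cover both cases: O(not delete_charter ⊃ not seal_envelope) and O(delete_charter ⊃ not seal_envelope). Since not delete_charter ∨ delete_charter is a tautology, O(not seal_envelope) follows.
Premise 3, O(not pay_taxes ⊃ seal_envelope), contraposes to O(not seal_envelope ⊃ pay_taxes); with O(not seal_envelope) we get O(pay_taxes).
Premise 8, O(not audit_protocol ⊃ not pay_taxes), contraposes to O(pay_taxes ⊃ audit_protocol); with O(pay_taxes) we get O(audit_protocol).
The contrapositive of premise 6 (O(quarantine_protocol ⊃ not audit_protocol)) is O(audit_protocol ⊃ not quarantine_protocol), and O(audit_protocol) is already established, so O(not quarantine_protocol).
Premise 2, O(not obtain_consent ⊃ quarantine_protocol), contraposes to O(not quarantine_protocol ⊃ obtain_consent); with O(not quarantine_protocol) we get O(obtain_consent).
Premise 9 is O(obtain_consent ⊃ not anonymize_receipt); since O(obtain_consent), deontic closure gives O(not anonymize_receipt).
Premises 4, 5, 10 do not contribute to this derivation.
So O(not anonymize_receipt) holds, i.e. F(anonymize_receipt). The claim follows.

Yes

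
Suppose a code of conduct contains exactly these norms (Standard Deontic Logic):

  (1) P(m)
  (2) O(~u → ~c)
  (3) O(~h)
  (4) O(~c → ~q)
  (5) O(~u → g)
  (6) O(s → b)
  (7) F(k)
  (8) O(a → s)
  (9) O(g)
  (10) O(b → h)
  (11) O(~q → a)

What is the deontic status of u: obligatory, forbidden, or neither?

Premise 3 states O(~h) outright.
Premise 10, O(b → h), contraposes to O(~h → ~b); with O(~h) we get O(~b).
Premise 6 is O(s → b); contrapositively O(~b → ~s). Since O(~b) holds, K gives O(~s).
The contrapositive of premise 8 (O(a → s)) is O(~s → ~a), and O(~s) is already established, so O(~a).
Premise 11 is O(~q → a); contrapositively O(~a → q). Since O(~a) holds, K gives O(q).
The contrapositive of premise 4 (O(~c → ~q)) is O(q → c), and O(q) is already established, so O(c).
The contrapositive of premise 2 (O(~u → ~c)) is O(c → u), and O(c) is already established, so O(u).
Premises 1, 5, 7, 9 do not contribute to this derivation.
Hence u is obligatory.

Obligatory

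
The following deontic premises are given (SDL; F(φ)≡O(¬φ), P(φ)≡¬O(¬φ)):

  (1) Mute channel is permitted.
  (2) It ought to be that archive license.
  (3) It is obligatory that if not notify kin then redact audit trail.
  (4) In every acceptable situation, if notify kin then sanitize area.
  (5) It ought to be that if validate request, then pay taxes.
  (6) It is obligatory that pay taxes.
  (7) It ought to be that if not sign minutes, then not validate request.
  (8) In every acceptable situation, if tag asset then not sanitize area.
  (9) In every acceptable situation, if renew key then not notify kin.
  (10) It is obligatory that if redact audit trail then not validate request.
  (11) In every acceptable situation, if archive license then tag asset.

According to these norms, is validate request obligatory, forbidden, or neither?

Premise 2 gives O(archive_license).
From O(archive_license) and premise 11, O(archive_license → tag_asset), we obtain O(tag_asset).
Applying K to premise 8 (O(tag_asset → ¬sanitize_area)) and O(tag_asset) yields O(¬sanitize_area).
Premise 4, O(notify_kin → sanitize_area), contraposes to O(¬sanitize_area → ¬notify_kin); with O(¬sanitize_area) we get O(¬notify_kin).
With premise 3, O(¬notify_kin → redact_audit_trail), the K-axiom yields O(redact_audit_trail).
From O(redact_audit_trail) and premise 10, O(redact_audit_trail → ¬validate_request), we obtain O(¬validate_request).
Premises 1, 5, 6, 7, 9 do not contribute to this derivation.
Thus O(¬validate_request), which is F(validate_request): validate_request is forbidden.

Forbidden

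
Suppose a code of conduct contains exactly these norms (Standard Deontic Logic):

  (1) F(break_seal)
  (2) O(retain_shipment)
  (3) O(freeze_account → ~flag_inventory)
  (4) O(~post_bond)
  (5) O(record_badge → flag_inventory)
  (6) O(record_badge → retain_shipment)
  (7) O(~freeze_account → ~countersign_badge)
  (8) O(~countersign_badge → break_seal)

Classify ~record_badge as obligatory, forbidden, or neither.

Premise 1 is F(break_seal), i.e. O(~break_seal).
Premise 8 is O(~countersign_badge → break_seal); contrapositively O(~break_seal → countersign_badge). Since O(~break_seal) holds, K gives O(countersign_badge).
Premise 7 is O(~freeze_account → ~countersign_badge); contrapositively O(countersign_badge → freeze_account). Since O(countersign_badge) holds, K gives O(freeze_account).
From O(freeze_account) and premise 3, O(freeze_account → ~flag_inventory), we obtain O(~flag_inventory).
The contrapositive of premise 5 (O(record_badge → flag_inventory)) is O(~flag_inventory → ~record_badge), and O(~flag_inventory) is already established, so O(~record_badge).
Premises 2, 4, 6 do not contribute to this derivation.
Hence ~record_badge is obligatory.

Obligatory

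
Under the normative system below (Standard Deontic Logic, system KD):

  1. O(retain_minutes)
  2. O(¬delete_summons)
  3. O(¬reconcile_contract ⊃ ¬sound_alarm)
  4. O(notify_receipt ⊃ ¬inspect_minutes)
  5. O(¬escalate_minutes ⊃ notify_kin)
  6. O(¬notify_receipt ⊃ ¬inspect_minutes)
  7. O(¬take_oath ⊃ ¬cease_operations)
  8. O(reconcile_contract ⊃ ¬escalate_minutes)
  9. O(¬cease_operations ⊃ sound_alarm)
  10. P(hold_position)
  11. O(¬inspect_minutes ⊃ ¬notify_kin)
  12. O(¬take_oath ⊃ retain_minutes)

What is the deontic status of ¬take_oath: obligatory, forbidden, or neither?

Forbidden

Premises 4 and 6 are O(notify_receipt ⊃ ¬inspect_minutes) and O(¬notify_receipt ⊃ ¬inspect_minutes); every ideal world satisfies notify_receipt or ¬notify_receipt, so in either case ¬inspect_minutes holds — hence O(¬inspect_minutes).
From O(¬inspect_minutes) and premise 11, O(¬inspect_minutes ⊃ ¬notify_kin), we obtain O(¬notify_kin).
Premise 5, O(¬escalate_minutes ⊃ notify_kin), contraposes to O(¬notify_kin ⊃ escalate_minutes); with O(¬notify_kin) we get O(escalate_minutes).
The contrapositive of premise 8 (O(reconcile_contract ⊃ ¬escalate_minutes)) is O(escalate_minutes ⊃ ¬reconcile_contract), and O(escalate_minutes) is already established, so O(¬reconcile_contract).
From O(¬reconcile_contract) and premise 3, O(¬reconcile_contract ⊃ ¬sound_alarm), we obtain O(¬sound_alarm).
Premise 9 is O(¬cease_operations ⊃ sound_alarm); contrapositively O(¬sound_alarm ⊃ cease_operations). Since O(¬sound_alarm) holds, K gives O(cease_operations).
Premise 7, O(¬take_oath ⊃ ¬cease_operations), contraposes to O(cease_operations ⊃ take_oath); with O(cease_operations) we get O(take_oath).
Premises 1, 2, 10, 12 do not contribute to this derivation.
Thus O(take_oath), which is F(¬take_oath): ¬take_oath is forbidden.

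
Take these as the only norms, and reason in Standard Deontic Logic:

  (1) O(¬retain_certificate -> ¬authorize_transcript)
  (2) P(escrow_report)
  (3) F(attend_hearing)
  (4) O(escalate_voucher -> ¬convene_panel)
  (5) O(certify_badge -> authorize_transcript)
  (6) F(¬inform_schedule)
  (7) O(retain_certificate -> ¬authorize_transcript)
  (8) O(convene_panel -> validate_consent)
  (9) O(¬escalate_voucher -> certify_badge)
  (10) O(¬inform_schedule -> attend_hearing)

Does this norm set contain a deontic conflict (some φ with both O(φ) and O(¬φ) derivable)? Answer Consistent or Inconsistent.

Consistent

Premise 10 is O(¬inform_schedule -> attend_hearing), but O(¬inform_schedule) is not derivable from the premises, so it does not yield O(attend_hearing).
So O(attend_hearing) is not derivable, and the apparent clash with O(¬attend_hearing) does not arise.
A world satisfying every obligation exists (e.g. attend_hearing=false, authorize_transcript=false, certify_badge=false, convene_panel=false, escalate_voucher=true, escrow_report=false, inform_schedule=true, retain_certificate=false, validate_consent=false); no atom is both obligatory and forbidden, so the set is consistent.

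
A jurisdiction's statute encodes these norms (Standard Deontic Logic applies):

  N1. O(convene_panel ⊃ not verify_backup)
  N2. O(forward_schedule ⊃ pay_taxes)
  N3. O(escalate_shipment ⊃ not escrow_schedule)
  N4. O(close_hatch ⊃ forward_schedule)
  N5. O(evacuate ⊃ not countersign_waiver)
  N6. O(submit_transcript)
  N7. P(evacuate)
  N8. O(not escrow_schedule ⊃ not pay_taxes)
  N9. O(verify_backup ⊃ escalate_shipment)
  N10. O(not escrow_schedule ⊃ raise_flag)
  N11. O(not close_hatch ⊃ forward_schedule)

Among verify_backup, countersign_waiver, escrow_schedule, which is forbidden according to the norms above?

verify_backup

Premises 4 and 11 are O(close_hatch ⊃ forward_schedule) and O(not close_hatch ⊃ forward_schedule); every ideal world satisfies close_hatch or not close_hatch, so in either case forward_schedule holds — hence O(forward_schedule).
With premise 2, O(forward_schedule ⊃ pay_taxes), the K-axiom yields O(pay_taxes).
The contrapositive of premise 8 (O(not escrow_schedule ⊃ not pay_taxes)) is O(pay_taxes ⊃ escrow_schedule), and O(pay_taxes) is already established, so O(escrow_schedule).
The contrapositive of premise 3 (O(escalate_shipment ⊃ not escrow_schedule)) is O(escrow_schedule ⊃ not escalate_shipment), and O(escrow_schedule) is already established, so O(not escalate_shipment).
Premise 9, O(verify_backup ⊃ escalate_shipment), contraposes to O(not escalate_shipment ⊃ not verify_backup); with O(not escalate_shipment) we get O(not verify_backup).
So O(not verify_backup) holds, i.e. verify_backup is forbidden. None of the other listed options is forbidden under the premises.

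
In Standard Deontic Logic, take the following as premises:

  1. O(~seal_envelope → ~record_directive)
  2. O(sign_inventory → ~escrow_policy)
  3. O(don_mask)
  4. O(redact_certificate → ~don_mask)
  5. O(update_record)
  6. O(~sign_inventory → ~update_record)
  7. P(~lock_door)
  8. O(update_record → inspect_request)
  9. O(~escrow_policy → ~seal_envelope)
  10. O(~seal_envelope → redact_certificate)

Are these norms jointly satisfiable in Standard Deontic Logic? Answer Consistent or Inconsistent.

From premise 3 we have O(don_mask).
The contrapositive of premise 4 (O(redact_certificate → ~don_mask)) is O(don_mask → ~redact_certificate), and O(don_mask) is already established, so O(~redact_certificate).
Premise 10 is O(~seal_envelope → redact_certificate); contrapositively O(~redact_certificate → seal_envelope). Since O(~redact_certificate) holds, K gives O(seal_envelope).
The contrapositive of premise 9 (O(~escrow_policy → ~seal_envelope)) is O(seal_envelope → escrow_policy), and O(seal_envelope) is already established, so O(escrow_policy).
Premise 2 is O(sign_inventory → ~escrow_policy); contrapositively O(escrow_policy → ~sign_inventory). Since O(escrow_policy) holds, K gives O(~sign_inventory).
With premise 6, O(~sign_inventory → ~update_record), the K-axiom yields O(~update_record).
However, premise 5 gives O(update_record).
We now have both O(~update_record) and O(update_record) — update_record is simultaneously obligatory and forbidden, violating the D-axiom.

Inconsistent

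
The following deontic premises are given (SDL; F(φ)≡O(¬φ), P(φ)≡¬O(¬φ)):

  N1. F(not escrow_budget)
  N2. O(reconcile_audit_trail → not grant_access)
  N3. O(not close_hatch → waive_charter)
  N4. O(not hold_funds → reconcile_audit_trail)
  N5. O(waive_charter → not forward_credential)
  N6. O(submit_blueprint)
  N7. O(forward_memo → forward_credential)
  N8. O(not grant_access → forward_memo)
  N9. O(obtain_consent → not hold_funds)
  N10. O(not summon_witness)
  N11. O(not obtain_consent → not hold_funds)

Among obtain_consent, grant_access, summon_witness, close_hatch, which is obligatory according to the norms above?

By case analysis on not obtain_consent: premise 11 gives O(not obtain_consent → not hold_funds) and premise 9 gives O(obtain_consent → not hold_funds), so O(not hold_funds) either way.
Premise 4 is O(not hold_funds → reconcile_audit_trail); since O(not hold_funds), deontic closure gives O(reconcile_audit_trail).
With premise 2, O(reconcile_audit_trail → not grant_access), the K-axiom yields O(not grant_access).
From O(not grant_access) and premise 8, O(not grant_access → forward_memo), we obtain O(forward_memo).
From O(forward_memo) and premise 7, O(forward_memo → forward_credential), we obtain O(forward_credential).
Premise 5 is O(waive_charter → not forward_credential); contrapositively O(forward_credential → not waive_charter). Since O(forward_credential) holds, K gives O(not waive_charter).
Premise 3, O(not close_hatch → waive_charter), contraposes to O(not waive_charter → close_hatch); with O(not waive_charter) we get O(close_hatch).
So O(close_hatch) holds — close_hatch is obligatory. None of the other listed options is made obligatory by any chain of premises.

close_hatch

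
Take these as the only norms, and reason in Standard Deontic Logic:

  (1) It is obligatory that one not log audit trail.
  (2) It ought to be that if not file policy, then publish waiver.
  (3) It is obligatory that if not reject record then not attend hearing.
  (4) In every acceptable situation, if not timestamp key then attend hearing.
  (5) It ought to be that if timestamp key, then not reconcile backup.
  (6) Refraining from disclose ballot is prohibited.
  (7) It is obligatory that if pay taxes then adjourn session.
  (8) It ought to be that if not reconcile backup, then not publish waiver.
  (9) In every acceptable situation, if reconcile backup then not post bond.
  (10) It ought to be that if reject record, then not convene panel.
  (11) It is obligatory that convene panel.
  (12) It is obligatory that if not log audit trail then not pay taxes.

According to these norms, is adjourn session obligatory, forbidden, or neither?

Premise 7 is O(pay_taxes → adjourn_session), but O(pay_taxes) is not derivable from the premises, so it does not yield O(adjourn_session).
No premise or chain of K-axiom applications forces O(adjourn_session), and none forces O(¬adjourn_session). So adjourn_session is neither obligatory nor forbidden under these norms.

Neither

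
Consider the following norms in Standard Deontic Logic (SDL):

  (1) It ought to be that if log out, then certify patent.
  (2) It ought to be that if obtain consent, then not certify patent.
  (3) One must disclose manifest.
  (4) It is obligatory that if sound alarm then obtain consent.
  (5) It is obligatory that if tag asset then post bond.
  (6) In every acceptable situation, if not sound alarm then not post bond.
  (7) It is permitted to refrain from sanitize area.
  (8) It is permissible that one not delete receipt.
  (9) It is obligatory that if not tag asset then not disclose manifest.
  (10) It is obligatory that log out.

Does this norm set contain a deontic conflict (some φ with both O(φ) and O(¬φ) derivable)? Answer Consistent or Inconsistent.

Premise 3 states O(disclose_manifest) outright.
The contrapositive of premise 9 (O(¬tag_asset → ¬disclose_manifest)) is O(disclose_manifest → tag_asset), and O(disclose_manifest) is already established, so O(tag_asset).
Applying K to premise 5 (O(tag_asset → post_bond)) and O(tag_asset) yields O(post_bond).
Premise 6 is O(¬sound_alarm → ¬post_bond); contrapositively O(post_bond → sound_alarm). Since O(post_bond) holds, K gives O(sound_alarm).
With premise 4, O(sound_alarm → obtain_consent), the K-axiom yields O(obtain_consent).
Applying K to premise 2 (O(obtain_consent → ¬certify_patent)) and O(obtain_consent) yields O(¬certify_patent).
Premise 1, O(log_out → certify_patent), contraposes to O(¬certify_patent → ¬log_out); with O(¬certify_patent) we get O(¬log_out).
However, premise 10 gives O(log_out).
We now have both O(¬log_out) and O(log_out) — log_out is simultaneously obligatory and forbidden, violating the D-axiom.

Inconsistent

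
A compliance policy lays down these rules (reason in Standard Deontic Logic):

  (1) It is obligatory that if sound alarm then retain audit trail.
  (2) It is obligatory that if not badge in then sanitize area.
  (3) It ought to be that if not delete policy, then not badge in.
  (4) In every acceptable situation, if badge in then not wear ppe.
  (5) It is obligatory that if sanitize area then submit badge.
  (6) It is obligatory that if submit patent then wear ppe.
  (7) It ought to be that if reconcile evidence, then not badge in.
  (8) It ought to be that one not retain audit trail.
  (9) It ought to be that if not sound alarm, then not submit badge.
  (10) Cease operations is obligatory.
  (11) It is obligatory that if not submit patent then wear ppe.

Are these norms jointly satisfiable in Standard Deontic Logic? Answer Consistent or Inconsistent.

By case analysis on submit_patent: premise 6 gives O(submit_patent → wear_ppe) and premise 11 gives O(¬submit_patent → wear_ppe), so O(wear_ppe) either way.
The contrapositive of premise 4 (O(badge_in → ¬wear_ppe)) is O(wear_ppe → ¬badge_in), and O(wear_ppe) is already established, so O(¬badge_in).
Premise 2 is O(¬badge_in → sanitize_area); since O(¬badge_in), deontic closure gives O(sanitize_area).
From O(sanitize_area) and premise 5, O(sanitize_area → submit_badge), we obtain O(submit_badge).
Premise 9 is O(¬sound_alarm → ¬submit_badge); contrapositively O(submit_badge → sound_alarm). Since O(submit_badge) holds, K gives O(sound_alarm).
With premise 1, O(sound_alarm → retain_audit_trail), the K-axiom yields O(retain_audit_trail).
But premise 8 directly asserts O(¬retain_audit_trail).
We now have both O(retain_audit_trail) and O(¬retain_audit_trail) — retain_audit_trail is simultaneously obligatory and forbidden, violating the D-axiom.

Inconsistent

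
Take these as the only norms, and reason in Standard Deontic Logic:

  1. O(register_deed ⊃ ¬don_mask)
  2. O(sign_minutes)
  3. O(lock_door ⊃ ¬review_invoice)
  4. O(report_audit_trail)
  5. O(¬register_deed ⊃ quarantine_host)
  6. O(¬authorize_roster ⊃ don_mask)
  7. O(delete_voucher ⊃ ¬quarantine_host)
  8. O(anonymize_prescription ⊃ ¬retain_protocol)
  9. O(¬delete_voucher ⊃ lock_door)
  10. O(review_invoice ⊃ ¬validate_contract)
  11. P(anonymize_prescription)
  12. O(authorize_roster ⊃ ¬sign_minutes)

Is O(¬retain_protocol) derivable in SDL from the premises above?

No

Premise 8 is O(anonymize_prescription ⊃ ¬retain_protocol), but O(anonymize_prescription) is not derivable from the premises (the permission P(anonymize_prescription) asserts only ¬O(¬anonymize_prescription), not O(anonymize_prescription)), so it does not yield O(¬retain_protocol).
No other premise forces O(¬retain_protocol). An ideal world satisfying every premise can still have ¬retain_protocol false, so O(¬retain_protocol) is not derivable.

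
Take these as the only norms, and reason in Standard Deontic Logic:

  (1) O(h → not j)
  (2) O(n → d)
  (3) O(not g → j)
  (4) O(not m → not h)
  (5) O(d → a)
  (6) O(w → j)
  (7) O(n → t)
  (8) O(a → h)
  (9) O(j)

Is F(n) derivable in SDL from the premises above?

Yes

Premise 9 states O(j) outright.
Premise 1 is O(h → not j); contrapositively O(j → not h). Since O(j) holds, K gives O(not h).
Premise 8, O(a → h), contraposes to O(not h → not a); with O(not h) we get O(not a).
Premise 5 is O(d → a); contrapositively O(not a → not d). Since O(not a) holds, K gives O(not d).
Premise 2, O(n → d), contraposes to O(not d → not n); with O(not d) we get O(not n).
Premises 3, 4, 6, 7 do not contribute to this derivation.
So O(not n) holds, i.e. F(n). The claim follows.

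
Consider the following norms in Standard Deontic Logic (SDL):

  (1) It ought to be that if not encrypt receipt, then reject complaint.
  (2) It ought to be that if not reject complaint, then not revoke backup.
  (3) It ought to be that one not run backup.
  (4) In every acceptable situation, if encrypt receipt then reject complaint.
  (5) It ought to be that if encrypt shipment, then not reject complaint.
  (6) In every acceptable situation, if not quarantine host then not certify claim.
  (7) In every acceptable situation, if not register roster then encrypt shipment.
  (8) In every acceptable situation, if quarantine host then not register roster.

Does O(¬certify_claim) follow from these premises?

Yes

Premises 4 and 1 cover both cases: O(encrypt_receipt → reject_complaint) and O(¬encrypt_receipt → reject_complaint). Since encrypt_receipt ∨ ¬encrypt_receipt is a tautology, O(reject_complaint) follows.
Premise 5 is O(encrypt_shipment → ¬reject_complaint); contrapositively O(reject_complaint → ¬encrypt_shipment). Since O(reject_complaint) holds, K gives O(¬encrypt_shipment).
The contrapositive of premise 7 (O(¬register_roster → encrypt_shipment)) is O(¬encrypt_shipment → register_roster), and O(¬encrypt_shipment) is already established, so O(register_roster).
The contrapositive of premise 8 (O(quarantine_host → ¬register_roster)) is O(register_roster → ¬quarantine_host), and O(register_roster) is already established, so O(¬quarantine_host).
Premise 6 is O(¬quarantine_host → ¬certify_claim); since O(¬quarantine_host), deontic closure gives O(¬certify_claim).
Premises 2, 3 do not contribute to this derivation.
So O(¬certify_claim) follows.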